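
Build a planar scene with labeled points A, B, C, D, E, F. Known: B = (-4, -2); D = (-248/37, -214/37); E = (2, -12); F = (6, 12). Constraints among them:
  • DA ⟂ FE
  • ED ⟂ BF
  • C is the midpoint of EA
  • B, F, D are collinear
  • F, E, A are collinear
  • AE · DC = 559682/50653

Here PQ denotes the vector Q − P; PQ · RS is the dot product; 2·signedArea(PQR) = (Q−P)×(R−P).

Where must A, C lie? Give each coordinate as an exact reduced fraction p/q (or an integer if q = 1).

A = (3796/1369, -10080/1369)
C = (3267/1369, -13254/1369)

1. A_x = 3796/1369  [F, E, A are collinear ∩ DA ⟂ FE]
2. A_y = -10080/1369  [F, E, A are collinear ∩ DA ⟂ FE]
   → A = (3796/1369, -10080/1369)
3. C_x = 3267/1369  [C is the midpoint of EA]
4. C_y = -13254/1369  [C is the midpoint of EA]
   → C = (3267/1369, -13254/1369)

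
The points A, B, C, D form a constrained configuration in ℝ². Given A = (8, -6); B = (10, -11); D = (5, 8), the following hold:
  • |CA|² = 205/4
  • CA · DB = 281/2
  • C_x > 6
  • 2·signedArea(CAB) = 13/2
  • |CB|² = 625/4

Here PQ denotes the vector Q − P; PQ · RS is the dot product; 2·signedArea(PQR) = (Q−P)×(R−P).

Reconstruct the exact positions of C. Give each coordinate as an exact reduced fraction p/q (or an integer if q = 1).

C = (13/2, 1)

1. C_x = 13/2  [2·signedArea(CAB) = 13/2 ∩ CA · DB = 281/2]
2. C_y = 1  [2·signedArea(CAB) = 13/2 ∩ CA · DB = 281/2]
   → C = (13/2, 1)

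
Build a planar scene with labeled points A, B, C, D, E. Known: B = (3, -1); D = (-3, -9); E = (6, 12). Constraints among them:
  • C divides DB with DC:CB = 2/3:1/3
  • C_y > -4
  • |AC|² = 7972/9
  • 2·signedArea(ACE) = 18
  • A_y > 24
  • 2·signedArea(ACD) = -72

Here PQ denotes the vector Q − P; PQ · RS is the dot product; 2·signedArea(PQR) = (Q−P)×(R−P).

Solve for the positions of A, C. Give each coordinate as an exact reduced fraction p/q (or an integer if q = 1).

A = (9, 25)
C = (1, -11/3)

1. C_x = 1  [C divides DB with DC:CB = 2/3:1/3]
2. C_y = -11/3  [C divides DB with DC:CB = 2/3:1/3]
   → C = (1, -11/3)
3. A_x = 9  [2·signedArea(ACE) = 18 ∩ 2·signedArea(ACD) = -72]
4. A_y = 25  [2·signedArea(ACE) = 18 ∩ 2·signedArea(ACD) = -72]
   → A = (9, 25)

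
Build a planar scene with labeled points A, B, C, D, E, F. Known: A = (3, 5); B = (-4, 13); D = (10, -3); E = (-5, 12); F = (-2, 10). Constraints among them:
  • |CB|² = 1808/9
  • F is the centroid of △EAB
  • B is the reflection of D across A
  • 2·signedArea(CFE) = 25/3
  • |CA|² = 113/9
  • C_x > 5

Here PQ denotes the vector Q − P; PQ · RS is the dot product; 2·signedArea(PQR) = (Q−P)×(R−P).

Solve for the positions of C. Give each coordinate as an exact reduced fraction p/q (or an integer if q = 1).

1. C_x = 16/3  [line -2·x + -3·y + 53/3 = 0 ∩ |CB|² = 1808/9]
2. C_y = 7/3  [line -2·x + -3·y + 53/3 = 0 ∩ |CB|² = 1808/9]
   → C = (16/3, 7/3)

C = (16/3, 7/3)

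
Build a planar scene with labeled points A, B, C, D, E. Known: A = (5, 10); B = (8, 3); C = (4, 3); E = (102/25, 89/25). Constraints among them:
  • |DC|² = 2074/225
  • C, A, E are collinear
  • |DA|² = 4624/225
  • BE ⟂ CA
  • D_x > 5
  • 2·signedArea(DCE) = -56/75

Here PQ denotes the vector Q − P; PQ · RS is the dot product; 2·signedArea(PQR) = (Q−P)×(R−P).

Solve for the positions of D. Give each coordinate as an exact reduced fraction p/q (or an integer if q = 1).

1. D_x = 427/75  [line -14/25·x + 2/25·y + 206/75 = 0 ∩ |DC|² = 2074/225]
2. D_y = 138/25  [line -14/25·x + 2/25·y + 206/75 = 0 ∩ |DC|² = 2074/225]
   → D = (427/75, 138/25)

D = (427/75, 138/25)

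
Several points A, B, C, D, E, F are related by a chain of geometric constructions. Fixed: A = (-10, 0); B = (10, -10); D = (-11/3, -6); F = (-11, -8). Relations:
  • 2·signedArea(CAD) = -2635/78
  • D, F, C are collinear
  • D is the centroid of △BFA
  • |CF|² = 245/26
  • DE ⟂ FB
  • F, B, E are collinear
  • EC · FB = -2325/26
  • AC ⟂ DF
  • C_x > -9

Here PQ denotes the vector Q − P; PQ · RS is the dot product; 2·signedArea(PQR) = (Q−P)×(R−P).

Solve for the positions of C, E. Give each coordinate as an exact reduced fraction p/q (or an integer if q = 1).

1. C_x = -209/26  [D, F, C are collinear ∩ AC ⟂ DF]
2. C_y = -187/26  [D, F, C are collinear ∩ AC ⟂ DF]
   → C = (-209/26, -187/26)
3. E_x = -349/89  [F, B, E are collinear ∩ DE ⟂ FB]
4. E_y = -772/89  [F, B, E are collinear ∩ DE ⟂ FB]
   → E = (-349/89, -772/89)

C = (-209/26, -187/26)
E = (-349/89, -772/89)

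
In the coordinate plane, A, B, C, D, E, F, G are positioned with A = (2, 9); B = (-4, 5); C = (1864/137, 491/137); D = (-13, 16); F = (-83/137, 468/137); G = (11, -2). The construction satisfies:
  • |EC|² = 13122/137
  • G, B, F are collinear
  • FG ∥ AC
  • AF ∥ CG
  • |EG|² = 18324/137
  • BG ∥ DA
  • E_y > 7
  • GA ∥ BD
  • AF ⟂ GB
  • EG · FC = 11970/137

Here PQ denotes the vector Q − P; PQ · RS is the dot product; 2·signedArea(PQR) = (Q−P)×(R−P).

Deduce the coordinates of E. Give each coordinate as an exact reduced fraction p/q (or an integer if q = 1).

1. E_x = 649/137  [line -1947/137·x + -23/137·y + 9401/137 = 0 ∩ |EG|² = 18324/137]
2. E_y = 1058/137  [line -1947/137·x + -23/137·y + 9401/137 = 0 ∩ |EG|² = 18324/137]
   → E = (649/137, 1058/137)

E = (649/137, 1058/137)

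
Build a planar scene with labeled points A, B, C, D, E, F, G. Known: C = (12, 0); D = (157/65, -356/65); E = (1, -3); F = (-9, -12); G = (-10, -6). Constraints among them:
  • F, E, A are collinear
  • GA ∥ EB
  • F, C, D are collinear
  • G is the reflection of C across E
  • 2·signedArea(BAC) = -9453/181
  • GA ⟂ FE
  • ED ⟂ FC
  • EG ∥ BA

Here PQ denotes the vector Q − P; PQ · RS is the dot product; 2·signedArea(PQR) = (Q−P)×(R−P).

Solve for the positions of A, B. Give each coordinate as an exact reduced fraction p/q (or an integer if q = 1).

1. A_x = -1189/181  [F, E, A are collinear ∩ GA ⟂ FE]
2. A_y = -1776/181  [F, E, A are collinear ∩ GA ⟂ FE]
   → A = (-1189/181, -1776/181)
3. B_x = 802/181  [EG ∥ BA ∩ GA ∥ EB]
4. B_y = -1233/181  [EG ∥ BA ∩ GA ∥ EB]
   → B = (802/181, -1233/181)

A = (-1189/181, -1776/181)
B = (802/181, -1233/181)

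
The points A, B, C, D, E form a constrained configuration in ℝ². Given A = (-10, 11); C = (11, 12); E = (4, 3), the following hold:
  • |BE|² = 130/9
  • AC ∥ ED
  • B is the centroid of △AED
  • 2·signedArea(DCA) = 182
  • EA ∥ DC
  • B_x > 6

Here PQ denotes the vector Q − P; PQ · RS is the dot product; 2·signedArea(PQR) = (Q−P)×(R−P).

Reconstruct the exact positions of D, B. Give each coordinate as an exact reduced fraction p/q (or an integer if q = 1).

B = (19/3, 6)
D = (25, 4)

1. D_x = 25  [EA ∥ DC ∩ AC ∥ ED]
2. D_y = 4  [EA ∥ DC ∩ AC ∥ ED]
   → D = (25, 4)
3. B_x = 19/3  [B is the centroid of △AED]
4. B_y = 6  [B is the centroid of △AED]
   → B = (19/3, 6)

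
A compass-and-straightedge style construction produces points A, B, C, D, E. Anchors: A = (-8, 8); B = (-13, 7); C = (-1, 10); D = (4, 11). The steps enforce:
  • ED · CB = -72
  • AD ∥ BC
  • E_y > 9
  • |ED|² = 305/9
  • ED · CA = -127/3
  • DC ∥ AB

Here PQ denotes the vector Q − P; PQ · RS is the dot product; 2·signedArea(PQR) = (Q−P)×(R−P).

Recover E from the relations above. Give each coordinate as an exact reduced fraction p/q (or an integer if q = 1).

E = (-5/3, 29/3)

1. E_x = -5/3  [ED · CA = -127/3 ∩ ED · CB = -72]
2. E_y = 29/3  [ED · CA = -127/3 ∩ ED · CB = -72]
   → E = (-5/3, 29/3)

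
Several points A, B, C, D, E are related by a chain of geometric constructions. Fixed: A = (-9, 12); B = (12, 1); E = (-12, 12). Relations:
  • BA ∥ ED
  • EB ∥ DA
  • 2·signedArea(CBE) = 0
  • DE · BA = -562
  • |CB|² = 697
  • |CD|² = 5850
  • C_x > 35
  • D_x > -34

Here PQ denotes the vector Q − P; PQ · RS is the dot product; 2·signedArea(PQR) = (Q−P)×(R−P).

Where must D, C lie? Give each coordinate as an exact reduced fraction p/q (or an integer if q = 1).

1. D_x = -33  [EB ∥ DA ∩ BA ∥ ED]
2. D_y = 23  [EB ∥ DA ∩ BA ∥ ED]
   → D = (-33, 23)
3. C_x = 36  [line -11·x + -24·y + 156 = 0 ∩ |CB|² = 697]
4. C_y = -10  [line -11·x + -24·y + 156 = 0 ∩ |CB|² = 697]
   → C = (36, -10)

C = (36, -10)
D = (-33, 23)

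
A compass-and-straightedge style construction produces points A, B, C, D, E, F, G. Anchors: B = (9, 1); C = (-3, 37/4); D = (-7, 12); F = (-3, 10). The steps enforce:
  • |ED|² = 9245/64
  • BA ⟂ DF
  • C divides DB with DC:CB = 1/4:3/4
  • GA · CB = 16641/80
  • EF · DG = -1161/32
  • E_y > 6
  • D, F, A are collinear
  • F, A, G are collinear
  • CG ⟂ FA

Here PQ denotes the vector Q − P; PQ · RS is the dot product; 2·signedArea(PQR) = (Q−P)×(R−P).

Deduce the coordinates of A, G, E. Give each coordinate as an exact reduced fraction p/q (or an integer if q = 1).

1. A_x = 51/5  [D, F, A are collinear ∩ BA ⟂ DF]
2. A_y = 17/5  [D, F, A are collinear ∩ BA ⟂ DF]
   → A = (51/5, 17/5)
3. G_x = -27/10  [F, A, G are collinear ∩ CG ⟂ FA]
4. G_y = 197/20  [F, A, G are collinear ∩ CG ⟂ FA]
   → G = (-27/10, 197/20)
5. E_x = 15/4  [line -43/10·x + 43/20·y + 301/160 = 0 ∩ |ED|² = 9245/64]
6. E_y = 53/8  [line -43/10·x + 43/20·y + 301/160 = 0 ∩ |ED|² = 9245/64]
   → E = (15/4, 53/8)

A = (51/5, 17/5)
E = (15/4, 53/8)
G = (-27/10, 197/20)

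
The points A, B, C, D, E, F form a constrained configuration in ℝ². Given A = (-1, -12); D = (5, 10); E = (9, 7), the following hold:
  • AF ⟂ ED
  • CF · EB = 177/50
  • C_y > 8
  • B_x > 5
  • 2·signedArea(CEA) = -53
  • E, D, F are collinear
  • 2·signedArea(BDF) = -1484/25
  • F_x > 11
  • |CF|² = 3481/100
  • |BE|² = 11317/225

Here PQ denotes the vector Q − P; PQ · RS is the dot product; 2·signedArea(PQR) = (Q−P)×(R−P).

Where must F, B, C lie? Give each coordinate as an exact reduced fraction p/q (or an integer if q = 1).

B = (131/25, 74/75)
C = (7, 17/2)
F = (293/25, 124/25)

1. F_x = 293/25  [E, D, F are collinear ∩ AF ⟂ ED]
2. F_y = 124/25  [E, D, F are collinear ∩ AF ⟂ ED]
   → F = (293/25, 124/25)
3. B_x = 131/25  [line 126/25·x + 168/25·y + -826/25 = 0 ∩ |BE|² = 11317/225]
4. B_y = 74/75  [line 126/25·x + 168/25·y + -826/25 = 0 ∩ |BE|² = 11317/225]
   → B = (131/25, 74/75)
5. C_x = 7  [CF · EB = 177/50 ∩ 2·signedArea(CEA) = -53]
6. C_y = 17/2  [CF · EB = 177/50 ∩ 2·signedArea(CEA) = -53]
   → C = (7, 17/2)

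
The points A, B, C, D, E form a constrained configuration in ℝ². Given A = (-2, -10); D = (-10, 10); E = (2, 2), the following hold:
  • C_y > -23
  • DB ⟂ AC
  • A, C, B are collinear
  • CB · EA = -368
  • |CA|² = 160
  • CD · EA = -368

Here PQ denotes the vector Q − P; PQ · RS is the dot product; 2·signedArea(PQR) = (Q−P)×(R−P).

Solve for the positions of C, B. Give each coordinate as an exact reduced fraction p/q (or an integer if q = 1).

1. C_x = -6  [line 4·x + 12·y + 288 = 0 ∩ |CA|² = 160]
2. C_y = -22  [line 4·x + 12·y + 288 = 0 ∩ |CA|² = 160]
   → C = (-6, -22)
3. B_x = 16/5  [CB · EA = -368 ∩ A, C, B are collinear]
4. B_y = 28/5  [CB · EA = -368 ∩ A, C, B are collinear]
   → B = (16/5, 28/5)

B = (16/5, 28/5)
C = (-6, -22)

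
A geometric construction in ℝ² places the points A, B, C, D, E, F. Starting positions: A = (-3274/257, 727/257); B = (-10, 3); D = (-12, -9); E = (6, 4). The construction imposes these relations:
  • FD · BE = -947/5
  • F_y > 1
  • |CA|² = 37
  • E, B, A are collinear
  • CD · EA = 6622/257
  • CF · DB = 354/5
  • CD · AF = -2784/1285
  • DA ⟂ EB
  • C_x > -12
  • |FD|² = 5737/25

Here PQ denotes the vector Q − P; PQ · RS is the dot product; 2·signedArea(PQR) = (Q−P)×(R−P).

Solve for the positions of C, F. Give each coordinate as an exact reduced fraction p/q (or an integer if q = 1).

1. F_x = -4/5  [line -16·x + -1·y + -58/5 = 0 ∩ |FD|² = 5737/25]
2. F_y = 6/5  [line -16·x + -1·y + -58/5 = 0 ∩ |FD|² = 5737/25]
   → F = (-4/5, 6/5)
3. C_x = -11  [CD · EA = 6622/257 ∩ CF · DB = 354/5]
4. C_y = -3  [CD · EA = 6622/257 ∩ CF · DB = 354/5]
   → C = (-11, -3)

C = (-11, -3)
F = (-4/5, 6/5)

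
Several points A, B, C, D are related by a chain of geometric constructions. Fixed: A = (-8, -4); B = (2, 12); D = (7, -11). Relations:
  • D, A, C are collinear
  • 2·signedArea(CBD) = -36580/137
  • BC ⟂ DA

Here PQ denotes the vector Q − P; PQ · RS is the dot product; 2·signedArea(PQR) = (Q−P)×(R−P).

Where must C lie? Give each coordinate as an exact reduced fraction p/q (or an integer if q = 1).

C = (-811/137, -681/137)

1. C_x = -811/137  [D, A, C are collinear ∩ BC ⟂ DA]
2. C_y = -681/137  [D, A, C are collinear ∩ BC ⟂ DA]
   → C = (-811/137, -681/137)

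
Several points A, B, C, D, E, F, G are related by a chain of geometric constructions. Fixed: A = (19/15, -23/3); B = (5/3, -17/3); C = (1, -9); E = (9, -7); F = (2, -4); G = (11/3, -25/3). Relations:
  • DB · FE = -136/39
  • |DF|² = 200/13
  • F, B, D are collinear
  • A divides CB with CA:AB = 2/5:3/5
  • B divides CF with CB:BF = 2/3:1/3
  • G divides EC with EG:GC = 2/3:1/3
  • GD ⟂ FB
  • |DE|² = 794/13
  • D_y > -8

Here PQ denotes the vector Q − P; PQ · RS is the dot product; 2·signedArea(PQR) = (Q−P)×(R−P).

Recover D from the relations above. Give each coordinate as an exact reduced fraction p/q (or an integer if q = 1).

D = (16/13, -102/13)

1. D_x = 16/13  [F, B, D are collinear ∩ GD ⟂ FB]
2. D_y = -102/13  [F, B, D are collinear ∩ GD ⟂ FB]
   → D = (16/13, -102/13)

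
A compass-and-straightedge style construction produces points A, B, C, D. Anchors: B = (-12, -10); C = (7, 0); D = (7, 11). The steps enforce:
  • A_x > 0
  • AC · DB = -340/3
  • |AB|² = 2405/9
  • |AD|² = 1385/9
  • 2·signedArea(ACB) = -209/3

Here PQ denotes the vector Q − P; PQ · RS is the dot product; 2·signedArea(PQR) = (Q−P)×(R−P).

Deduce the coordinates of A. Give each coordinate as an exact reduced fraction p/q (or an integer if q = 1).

1. A_x = 2/3  [2·signedArea(ACB) = -209/3 ∩ AC · DB = -340/3]
2. A_y = 1/3  [2·signedArea(ACB) = -209/3 ∩ AC · DB = -340/3]
   → A = (2/3, 1/3)

A = (2/3, 1/3)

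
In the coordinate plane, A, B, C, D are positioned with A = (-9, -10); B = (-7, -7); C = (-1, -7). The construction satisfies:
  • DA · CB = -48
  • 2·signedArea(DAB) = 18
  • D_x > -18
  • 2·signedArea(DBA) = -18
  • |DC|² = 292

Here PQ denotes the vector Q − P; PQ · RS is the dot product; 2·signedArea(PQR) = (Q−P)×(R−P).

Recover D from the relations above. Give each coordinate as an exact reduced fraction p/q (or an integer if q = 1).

D = (-17, -13)

1. D_x = -17  [2·signedArea(DBA) = -18 ∩ DA · CB = -48]
2. D_y = -13  [2·signedArea(DBA) = -18 ∩ DA · CB = -48]
   → D = (-17, -13)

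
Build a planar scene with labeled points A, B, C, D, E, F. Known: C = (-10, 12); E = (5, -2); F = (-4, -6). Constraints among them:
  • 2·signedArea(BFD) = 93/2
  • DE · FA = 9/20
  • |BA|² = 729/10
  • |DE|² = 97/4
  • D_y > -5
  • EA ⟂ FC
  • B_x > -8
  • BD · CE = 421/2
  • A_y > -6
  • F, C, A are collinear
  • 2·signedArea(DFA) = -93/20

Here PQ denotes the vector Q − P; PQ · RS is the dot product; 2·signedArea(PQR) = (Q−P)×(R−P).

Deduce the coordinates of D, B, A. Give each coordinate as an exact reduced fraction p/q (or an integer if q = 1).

A = (-43/10, -51/10)
B = (-7, 3)
D = (1/2, -4)

1. A_x = -43/10  [F, C, A are collinear ∩ EA ⟂ FC]
2. A_y = -51/10  [F, C, A are collinear ∩ EA ⟂ FC]
   → A = (-43/10, -51/10)
3. D_x = 1/2  [DE · FA = 9/20 ∩ 2·signedArea(DFA) = -93/20]
4. D_y = -4  [DE · FA = 9/20 ∩ 2·signedArea(DFA) = -93/20]
   → D = (1/2, -4)
5. B_x = -7  [2·signedArea(BFD) = 93/2 ∩ BD · CE = 421/2]
6. B_y = 3  [2·signedArea(BFD) = 93/2 ∩ BD · CE = 421/2]
   → B = (-7, 3)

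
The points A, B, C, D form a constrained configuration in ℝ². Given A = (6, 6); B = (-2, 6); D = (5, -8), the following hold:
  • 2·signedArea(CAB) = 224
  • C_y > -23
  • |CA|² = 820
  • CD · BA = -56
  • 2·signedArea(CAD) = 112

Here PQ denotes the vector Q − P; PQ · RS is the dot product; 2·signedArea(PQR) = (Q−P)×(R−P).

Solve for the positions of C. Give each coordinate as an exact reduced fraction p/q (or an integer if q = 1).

C = (12, -22)

1. C_x = 12  [2·signedArea(CAB) = 224 ∩ 2·signedArea(CAD) = 112]
2. C_y = -22  [2·signedArea(CAB) = 224 ∩ 2·signedArea(CAD) = 112]
   → C = (12, -22)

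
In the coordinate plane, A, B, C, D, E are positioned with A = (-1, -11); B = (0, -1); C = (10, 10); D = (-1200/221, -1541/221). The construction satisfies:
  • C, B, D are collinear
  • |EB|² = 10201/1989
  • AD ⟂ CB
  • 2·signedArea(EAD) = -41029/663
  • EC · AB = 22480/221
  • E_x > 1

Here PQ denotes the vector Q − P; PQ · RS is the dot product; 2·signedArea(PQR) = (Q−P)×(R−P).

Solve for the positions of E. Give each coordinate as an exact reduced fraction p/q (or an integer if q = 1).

1. E_x = 1010/663  [EC · AB = 22480/221 ∩ 2·signedArea(EAD) = -41029/663]
2. E_y = 448/663  [EC · AB = 22480/221 ∩ 2·signedArea(EAD) = -41029/663]
   → E = (1010/663, 448/663)

E = (1010/663, 448/663)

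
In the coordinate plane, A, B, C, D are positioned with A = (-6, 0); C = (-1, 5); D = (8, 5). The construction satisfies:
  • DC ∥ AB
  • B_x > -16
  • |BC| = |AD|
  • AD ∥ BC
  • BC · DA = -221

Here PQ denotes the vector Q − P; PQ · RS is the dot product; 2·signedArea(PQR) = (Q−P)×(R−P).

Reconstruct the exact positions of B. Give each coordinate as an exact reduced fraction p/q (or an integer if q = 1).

1. B_x = -15  [AD ∥ BC ∩ DC ∥ AB]
2. B_y = 0  [AD ∥ BC ∩ DC ∥ AB]
   → B = (-15, 0)

B = (-15, 0)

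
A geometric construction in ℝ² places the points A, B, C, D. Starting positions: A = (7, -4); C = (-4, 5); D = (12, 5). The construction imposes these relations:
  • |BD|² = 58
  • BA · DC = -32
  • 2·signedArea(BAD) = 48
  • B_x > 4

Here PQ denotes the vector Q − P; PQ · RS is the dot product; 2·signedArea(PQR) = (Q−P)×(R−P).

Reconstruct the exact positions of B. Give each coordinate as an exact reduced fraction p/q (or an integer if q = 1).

B = (5, 2)

1. B_x = 5  [2·signedArea(BAD) = 48 ∩ BA · DC = -32]
2. B_y = 2  [2·signedArea(BAD) = 48 ∩ BA · DC = -32]
   → B = (5, 2)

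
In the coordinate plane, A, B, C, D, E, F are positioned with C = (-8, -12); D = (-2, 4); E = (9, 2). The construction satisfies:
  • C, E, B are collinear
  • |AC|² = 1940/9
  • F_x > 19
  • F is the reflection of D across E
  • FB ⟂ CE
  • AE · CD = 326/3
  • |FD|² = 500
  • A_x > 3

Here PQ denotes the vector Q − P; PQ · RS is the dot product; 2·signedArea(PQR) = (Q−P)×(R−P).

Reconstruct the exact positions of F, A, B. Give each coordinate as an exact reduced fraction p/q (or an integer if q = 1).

1. F_x = 20  [F is the reflection of D across E]
2. F_y = 0  [F is the reflection of D across E]
   → F = (20, 0)
3. A_x = 10/3  [line -6·x + -16·y + -68/3 = 0 ∩ |AC|² = 1940/9]
4. A_y = -8/3  [line -6·x + -16·y + -68/3 = 0 ∩ |AC|² = 1940/9]
   → A = (10/3, -8/3)
5. B_x = 7068/485  [C, E, B are collinear ∩ FB ⟂ CE]
6. B_y = 3196/485  [C, E, B are collinear ∩ FB ⟂ CE]
   → B = (7068/485, 3196/485)

A = (10/3, -8/3)
B = (7068/485, 3196/485)
F = (20, 0)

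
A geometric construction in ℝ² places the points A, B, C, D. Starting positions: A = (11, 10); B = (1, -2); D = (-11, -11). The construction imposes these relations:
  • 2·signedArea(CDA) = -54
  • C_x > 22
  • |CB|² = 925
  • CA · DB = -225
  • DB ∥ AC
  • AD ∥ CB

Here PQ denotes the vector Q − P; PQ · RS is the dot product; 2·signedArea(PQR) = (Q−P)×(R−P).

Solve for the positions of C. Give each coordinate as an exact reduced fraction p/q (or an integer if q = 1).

1. C_x = 23  [AD ∥ CB ∩ DB ∥ AC]
2. C_y = 19  [AD ∥ CB ∩ DB ∥ AC]
   → C = (23, 19)

C = (23, 19)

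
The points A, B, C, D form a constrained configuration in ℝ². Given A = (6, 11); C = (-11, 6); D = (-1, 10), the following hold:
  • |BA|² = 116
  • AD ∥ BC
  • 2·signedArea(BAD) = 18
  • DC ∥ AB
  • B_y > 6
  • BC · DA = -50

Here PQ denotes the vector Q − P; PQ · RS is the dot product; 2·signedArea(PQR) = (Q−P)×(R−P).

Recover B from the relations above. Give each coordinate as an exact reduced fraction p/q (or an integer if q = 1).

B = (-4, 7)

1. B_x = -4  [AD ∥ BC ∩ DC ∥ AB]
2. B_y = 7  [AD ∥ BC ∩ DC ∥ AB]
   → B = (-4, 7)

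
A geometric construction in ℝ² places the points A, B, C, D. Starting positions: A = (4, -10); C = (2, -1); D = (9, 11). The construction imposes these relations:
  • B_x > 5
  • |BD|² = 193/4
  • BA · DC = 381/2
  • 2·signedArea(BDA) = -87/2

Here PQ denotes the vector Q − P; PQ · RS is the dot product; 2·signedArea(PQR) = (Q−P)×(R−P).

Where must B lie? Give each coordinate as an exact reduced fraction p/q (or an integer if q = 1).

B = (11/2, 5)

1. B_x = 11/2  [2·signedArea(BDA) = -87/2 ∩ BA · DC = 381/2]
2. B_y = 5  [2·signedArea(BDA) = -87/2 ∩ BA · DC = 381/2]
   → B = (11/2, 5)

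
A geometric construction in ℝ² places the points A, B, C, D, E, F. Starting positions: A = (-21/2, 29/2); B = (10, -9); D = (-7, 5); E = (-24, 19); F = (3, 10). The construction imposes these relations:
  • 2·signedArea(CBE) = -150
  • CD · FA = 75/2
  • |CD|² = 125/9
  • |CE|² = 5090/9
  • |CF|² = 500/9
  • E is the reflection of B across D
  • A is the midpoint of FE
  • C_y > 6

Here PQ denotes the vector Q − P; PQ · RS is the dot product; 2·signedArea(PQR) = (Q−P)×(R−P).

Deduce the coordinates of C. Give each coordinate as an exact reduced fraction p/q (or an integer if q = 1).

C = (-11/3, 20/3)

1. C_x = -11/3  [CD · FA = 75/2 ∩ 2·signedArea(CBE) = -150]
2. C_y = 20/3  [CD · FA = 75/2 ∩ 2·signedArea(CBE) = -150]
   → C = (-11/3, 20/3)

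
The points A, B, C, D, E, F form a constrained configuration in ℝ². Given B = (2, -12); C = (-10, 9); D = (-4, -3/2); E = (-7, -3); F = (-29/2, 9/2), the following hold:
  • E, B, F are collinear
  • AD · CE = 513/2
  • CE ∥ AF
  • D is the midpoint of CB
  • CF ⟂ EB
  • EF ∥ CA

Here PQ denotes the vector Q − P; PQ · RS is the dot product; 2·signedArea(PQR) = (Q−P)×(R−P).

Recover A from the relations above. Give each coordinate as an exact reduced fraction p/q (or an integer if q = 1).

A = (-35/2, 33/2)

1. A_x = -35/2  [CE ∥ AF ∩ EF ∥ CA]
2. A_y = 33/2  [CE ∥ AF ∩ EF ∥ CA]
   → A = (-35/2, 33/2)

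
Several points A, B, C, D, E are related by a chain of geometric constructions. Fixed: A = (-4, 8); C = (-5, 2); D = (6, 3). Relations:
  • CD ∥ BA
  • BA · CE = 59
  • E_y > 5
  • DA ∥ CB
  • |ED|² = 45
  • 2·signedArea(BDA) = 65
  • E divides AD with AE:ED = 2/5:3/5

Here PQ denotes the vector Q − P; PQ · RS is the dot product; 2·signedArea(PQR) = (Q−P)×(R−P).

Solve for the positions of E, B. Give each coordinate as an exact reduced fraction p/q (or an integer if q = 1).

B = (-15, 7)
E = (0, 6)

1. E_x = 0  [E divides AD with AE:ED = 2/5:3/5]
2. E_y = 6  [E divides AD with AE:ED = 2/5:3/5]
   → E = (0, 6)
3. B_x = -15  [CD ∥ BA ∩ DA ∥ CB]
4. B_y = 7  [CD ∥ BA ∩ DA ∥ CB]
   → B = (-15, 7)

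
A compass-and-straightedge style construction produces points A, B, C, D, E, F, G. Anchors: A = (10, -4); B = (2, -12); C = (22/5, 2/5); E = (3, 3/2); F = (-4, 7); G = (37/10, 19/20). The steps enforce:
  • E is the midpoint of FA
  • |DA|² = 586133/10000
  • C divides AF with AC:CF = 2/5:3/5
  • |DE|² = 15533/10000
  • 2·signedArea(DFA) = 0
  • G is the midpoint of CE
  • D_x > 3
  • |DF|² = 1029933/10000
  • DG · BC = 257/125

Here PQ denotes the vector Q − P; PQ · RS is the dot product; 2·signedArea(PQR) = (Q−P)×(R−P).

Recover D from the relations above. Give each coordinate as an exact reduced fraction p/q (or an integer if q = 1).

1. D_x = 199/50  [2·signedArea(DFA) = 0 ∩ DG · BC = 257/125]
2. D_y = 73/100  [2·signedArea(DFA) = 0 ∩ DG · BC = 257/125]
   → D = (199/50, 73/100)

D = (199/50, 73/100)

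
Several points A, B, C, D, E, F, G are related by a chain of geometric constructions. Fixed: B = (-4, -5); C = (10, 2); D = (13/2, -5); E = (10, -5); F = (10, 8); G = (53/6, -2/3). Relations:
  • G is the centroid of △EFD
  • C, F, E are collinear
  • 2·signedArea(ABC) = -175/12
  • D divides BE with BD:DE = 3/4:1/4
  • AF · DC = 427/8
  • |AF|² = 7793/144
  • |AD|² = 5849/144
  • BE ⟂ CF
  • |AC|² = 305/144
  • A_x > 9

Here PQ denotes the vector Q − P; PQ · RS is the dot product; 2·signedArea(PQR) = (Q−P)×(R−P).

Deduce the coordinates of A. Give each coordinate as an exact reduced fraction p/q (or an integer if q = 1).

A = (113/12, 2/3)

1. A_x = 113/12  [2·signedArea(ABC) = -175/12 ∩ AF · DC = 427/8]
2. A_y = 2/3  [2·signedArea(ABC) = -175/12 ∩ AF · DC = 427/8]
   → A = (113/12, 2/3)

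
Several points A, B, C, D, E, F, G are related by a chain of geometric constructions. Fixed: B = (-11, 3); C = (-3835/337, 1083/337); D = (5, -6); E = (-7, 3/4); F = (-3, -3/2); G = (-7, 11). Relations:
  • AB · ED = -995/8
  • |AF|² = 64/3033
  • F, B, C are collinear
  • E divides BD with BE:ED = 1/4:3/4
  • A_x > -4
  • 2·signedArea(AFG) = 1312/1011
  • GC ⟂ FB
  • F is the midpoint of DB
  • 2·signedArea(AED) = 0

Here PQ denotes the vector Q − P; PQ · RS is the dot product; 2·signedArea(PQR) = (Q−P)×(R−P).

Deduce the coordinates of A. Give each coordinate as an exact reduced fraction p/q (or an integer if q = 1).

A = (-3161/1011, -963/674)

1. A_x = -3161/1011  [2·signedArea(AED) = 0 ∩ AB · ED = -995/8]
2. A_y = -963/674  [2·signedArea(AED) = 0 ∩ AB · ED = -995/8]
   → A = (-3161/1011, -963/674)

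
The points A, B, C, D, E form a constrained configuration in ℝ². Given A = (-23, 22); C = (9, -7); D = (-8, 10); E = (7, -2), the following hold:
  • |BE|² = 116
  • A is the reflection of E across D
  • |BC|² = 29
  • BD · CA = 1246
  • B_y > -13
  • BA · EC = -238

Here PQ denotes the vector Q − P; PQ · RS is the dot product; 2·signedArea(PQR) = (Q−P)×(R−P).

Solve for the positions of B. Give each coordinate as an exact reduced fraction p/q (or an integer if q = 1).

B = (11, -12)

1. B_x = 11  [BD · CA = 1246 ∩ BA · EC = -238]
2. B_y = -12  [BD · CA = 1246 ∩ BA · EC = -238]
   → B = (11, -12)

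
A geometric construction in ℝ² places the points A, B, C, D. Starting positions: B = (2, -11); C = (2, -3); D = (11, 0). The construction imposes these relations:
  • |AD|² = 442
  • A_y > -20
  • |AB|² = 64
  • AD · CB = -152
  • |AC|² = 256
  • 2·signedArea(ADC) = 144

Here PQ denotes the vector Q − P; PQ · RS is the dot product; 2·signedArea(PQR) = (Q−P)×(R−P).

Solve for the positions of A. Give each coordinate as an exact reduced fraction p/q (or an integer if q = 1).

1. A_x = 2  [AD · CB = -152 ∩ 2·signedArea(ADC) = 144]
2. A_y = -19  [AD · CB = -152 ∩ 2·signedArea(ADC) = 144]
   → A = (2, -19)

A = (2, -19)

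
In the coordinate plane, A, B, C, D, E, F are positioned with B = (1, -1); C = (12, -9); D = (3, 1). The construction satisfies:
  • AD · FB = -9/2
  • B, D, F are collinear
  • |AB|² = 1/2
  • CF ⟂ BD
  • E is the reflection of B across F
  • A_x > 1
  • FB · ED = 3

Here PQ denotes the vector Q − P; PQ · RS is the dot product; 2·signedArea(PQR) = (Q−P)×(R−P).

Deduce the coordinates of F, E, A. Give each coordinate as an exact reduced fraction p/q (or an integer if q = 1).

A = (3/2, -1/2)
E = (4, 2)
F = (5/2, 1/2)

1. F_x = 5/2  [B, D, F are collinear ∩ CF ⟂ BD]
2. F_y = 1/2  [B, D, F are collinear ∩ CF ⟂ BD]
   → F = (5/2, 1/2)
3. E_x = 4  [E is the reflection of B across F]
4. E_y = 2  [E is the reflection of B across F]
   → E = (4, 2)
5. A_x = 3/2  [line 3/2·x + 3/2·y + -3/2 = 0 ∩ |AB|² = 1/2]
6. A_y = -1/2  [line 3/2·x + 3/2·y + -3/2 = 0 ∩ |AB|² = 1/2]
   → A = (3/2, -1/2)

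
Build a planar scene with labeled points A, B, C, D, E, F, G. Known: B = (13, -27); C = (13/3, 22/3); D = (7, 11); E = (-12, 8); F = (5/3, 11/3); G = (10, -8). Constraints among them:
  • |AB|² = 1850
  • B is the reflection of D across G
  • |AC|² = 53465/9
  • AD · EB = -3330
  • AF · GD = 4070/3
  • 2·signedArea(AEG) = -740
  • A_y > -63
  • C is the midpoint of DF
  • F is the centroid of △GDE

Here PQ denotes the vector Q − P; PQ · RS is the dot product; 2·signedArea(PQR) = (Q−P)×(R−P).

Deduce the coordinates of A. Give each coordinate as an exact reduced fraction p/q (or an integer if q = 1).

1. A_x = 38  [2·signedArea(AEG) = -740 ∩ AF · GD = 4070/3]
2. A_y = -62  [2·signedArea(AEG) = -740 ∩ AF · GD = 4070/3]
   → A = (38, -62)

A = (38, -62)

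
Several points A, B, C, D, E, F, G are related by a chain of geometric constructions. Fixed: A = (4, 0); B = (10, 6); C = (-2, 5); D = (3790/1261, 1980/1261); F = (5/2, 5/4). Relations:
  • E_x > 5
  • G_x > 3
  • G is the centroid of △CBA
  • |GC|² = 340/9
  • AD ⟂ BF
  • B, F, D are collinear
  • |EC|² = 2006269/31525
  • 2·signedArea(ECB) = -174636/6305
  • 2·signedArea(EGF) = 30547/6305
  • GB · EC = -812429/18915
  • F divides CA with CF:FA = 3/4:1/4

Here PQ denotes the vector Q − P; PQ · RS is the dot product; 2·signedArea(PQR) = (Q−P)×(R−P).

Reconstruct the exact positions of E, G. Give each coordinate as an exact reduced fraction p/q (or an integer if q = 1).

E = (7318/1261, 21072/6305)
G = (4, 11/3)

1. E_x = 7318/1261  [line -1·x + 12·y + -216274/6305 = 0 ∩ |EC|² = 2006269/31525]
2. E_y = 21072/6305  [line -1·x + 12·y + -216274/6305 = 0 ∩ |EC|² = 2006269/31525]
   → E = (7318/1261, 21072/6305)
3. G_x = 4  [G is the centroid of △CBA]
4. G_y = 11/3  [G is the centroid of △CBA]
   → G = (4, 11/3)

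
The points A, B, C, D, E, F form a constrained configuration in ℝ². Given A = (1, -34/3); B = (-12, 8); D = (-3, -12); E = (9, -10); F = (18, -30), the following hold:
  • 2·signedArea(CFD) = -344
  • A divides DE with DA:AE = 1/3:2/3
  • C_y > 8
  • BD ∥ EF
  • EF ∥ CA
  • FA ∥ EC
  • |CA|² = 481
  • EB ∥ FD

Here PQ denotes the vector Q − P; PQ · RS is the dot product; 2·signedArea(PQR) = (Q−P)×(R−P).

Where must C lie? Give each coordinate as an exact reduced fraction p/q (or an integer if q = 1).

C = (-8, 26/3)

1. C_x = -8  [EF ∥ CA ∩ FA ∥ EC]
2. C_y = 26/3  [EF ∥ CA ∩ FA ∥ EC]
   → C = (-8, 26/3)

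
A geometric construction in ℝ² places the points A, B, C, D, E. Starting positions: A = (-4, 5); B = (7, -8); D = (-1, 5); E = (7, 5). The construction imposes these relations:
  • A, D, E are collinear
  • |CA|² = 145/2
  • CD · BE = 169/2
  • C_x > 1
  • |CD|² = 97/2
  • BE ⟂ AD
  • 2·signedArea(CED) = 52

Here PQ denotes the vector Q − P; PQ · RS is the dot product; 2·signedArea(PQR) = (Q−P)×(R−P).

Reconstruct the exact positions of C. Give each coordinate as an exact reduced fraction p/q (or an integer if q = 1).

C = (3/2, -3/2)

1. C_y = -3/2  [CD · BE = 169/2]
2. C_x = 3/2  [|CA|² = 145/2]
   → C = (3/2, -3/2)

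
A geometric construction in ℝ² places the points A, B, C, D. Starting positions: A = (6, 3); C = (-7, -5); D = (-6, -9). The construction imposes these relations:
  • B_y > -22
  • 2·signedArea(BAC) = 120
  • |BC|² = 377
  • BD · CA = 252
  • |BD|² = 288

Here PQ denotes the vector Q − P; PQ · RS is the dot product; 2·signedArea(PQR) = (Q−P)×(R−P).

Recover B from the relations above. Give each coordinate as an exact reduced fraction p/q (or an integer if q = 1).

1. B_x = -18  [2·signedArea(BAC) = 120 ∩ BD · CA = 252]
2. B_y = -21  [2·signedArea(BAC) = 120 ∩ BD · CA = 252]
   → B = (-18, -21)

B = (-18, -21)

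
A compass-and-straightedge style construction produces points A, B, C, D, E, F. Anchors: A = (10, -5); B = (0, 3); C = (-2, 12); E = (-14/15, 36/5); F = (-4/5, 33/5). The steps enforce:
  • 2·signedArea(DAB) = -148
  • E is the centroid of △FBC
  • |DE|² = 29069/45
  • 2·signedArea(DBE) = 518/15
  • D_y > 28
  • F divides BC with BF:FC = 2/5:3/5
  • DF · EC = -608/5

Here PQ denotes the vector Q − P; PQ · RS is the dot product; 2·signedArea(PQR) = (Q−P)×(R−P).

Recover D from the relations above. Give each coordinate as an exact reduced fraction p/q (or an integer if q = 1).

D = (-14, 29)

1. D_x = -14  [2·signedArea(DAB) = -148 ∩ 2·signedArea(DBE) = 518/15]
2. D_y = 29  [2·signedArea(DAB) = -148 ∩ 2·signedArea(DBE) = 518/15]
   → D = (-14, 29)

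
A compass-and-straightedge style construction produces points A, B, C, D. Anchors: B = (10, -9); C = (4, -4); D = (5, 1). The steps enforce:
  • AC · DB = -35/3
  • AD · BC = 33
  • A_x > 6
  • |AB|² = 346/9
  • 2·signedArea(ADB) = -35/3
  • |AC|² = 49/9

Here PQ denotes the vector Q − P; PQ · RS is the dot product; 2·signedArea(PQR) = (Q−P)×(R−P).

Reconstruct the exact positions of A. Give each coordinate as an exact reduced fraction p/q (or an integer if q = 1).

1. A_x = 19/3  [2·signedArea(ADB) = -35/3 ∩ AD · BC = 33]
2. A_y = -4  [2·signedArea(ADB) = -35/3 ∩ AD · BC = 33]
   → A = (19/3, -4)

A = (19/3, -4)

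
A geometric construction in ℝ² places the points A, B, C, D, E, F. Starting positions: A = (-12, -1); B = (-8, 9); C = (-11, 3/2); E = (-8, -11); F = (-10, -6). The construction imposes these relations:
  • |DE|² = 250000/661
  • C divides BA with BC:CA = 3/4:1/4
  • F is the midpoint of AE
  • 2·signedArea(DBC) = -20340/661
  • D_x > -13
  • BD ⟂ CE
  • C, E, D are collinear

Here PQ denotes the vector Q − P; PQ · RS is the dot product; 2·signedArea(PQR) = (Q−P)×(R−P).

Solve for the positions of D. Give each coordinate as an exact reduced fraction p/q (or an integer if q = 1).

1. D_x = -8288/661  [C, E, D are collinear ∩ BD ⟂ CE]
2. D_y = 5229/661  [C, E, D are collinear ∩ BD ⟂ CE]
   → D = (-8288/661, 5229/661)

D = (-8288/661, 5229/661)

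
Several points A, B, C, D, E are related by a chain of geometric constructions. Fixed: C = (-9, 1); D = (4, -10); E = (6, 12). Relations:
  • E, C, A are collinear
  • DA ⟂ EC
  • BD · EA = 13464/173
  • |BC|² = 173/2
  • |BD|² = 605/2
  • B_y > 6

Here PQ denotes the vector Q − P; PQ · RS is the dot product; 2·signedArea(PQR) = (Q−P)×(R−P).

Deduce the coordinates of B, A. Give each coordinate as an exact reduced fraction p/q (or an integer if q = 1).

A = (-1002/173, 580/173)
B = (-3/2, 13/2)

1. A_x = -1002/173  [E, C, A are collinear ∩ DA ⟂ EC]
2. A_y = 580/173  [E, C, A are collinear ∩ DA ⟂ EC]
   → A = (-1002/173, 580/173)
3. B_x = -3/2  [line 2040/173·x + 1496/173·y + -6664/173 = 0 ∩ |BC|² = 173/2]
4. B_y = 13/2  [line 2040/173·x + 1496/173·y + -6664/173 = 0 ∩ |BC|² = 173/2]
   → B = (-3/2, 13/2)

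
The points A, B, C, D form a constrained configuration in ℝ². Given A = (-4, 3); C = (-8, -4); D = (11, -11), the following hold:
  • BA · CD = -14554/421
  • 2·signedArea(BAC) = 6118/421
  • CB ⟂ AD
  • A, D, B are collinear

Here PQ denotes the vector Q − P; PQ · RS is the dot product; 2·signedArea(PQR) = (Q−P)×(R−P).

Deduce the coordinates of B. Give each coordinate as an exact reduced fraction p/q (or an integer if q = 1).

B = (-1114/421, 731/421)

1. B_x = -1114/421  [A, D, B are collinear ∩ CB ⟂ AD]
2. B_y = 731/421  [A, D, B are collinear ∩ CB ⟂ AD]
   → B = (-1114/421, 731/421)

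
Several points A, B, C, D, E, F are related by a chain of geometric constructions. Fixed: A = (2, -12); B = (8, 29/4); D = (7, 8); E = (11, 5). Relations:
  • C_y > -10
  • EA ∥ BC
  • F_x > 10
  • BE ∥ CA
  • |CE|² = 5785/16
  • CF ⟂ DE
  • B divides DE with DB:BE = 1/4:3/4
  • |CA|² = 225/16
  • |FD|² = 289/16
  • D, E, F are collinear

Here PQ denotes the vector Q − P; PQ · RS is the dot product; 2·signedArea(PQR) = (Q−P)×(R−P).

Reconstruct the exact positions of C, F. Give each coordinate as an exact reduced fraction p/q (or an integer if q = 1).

1. C_x = -1  [BE ∥ CA ∩ EA ∥ BC]
2. C_y = -39/4  [BE ∥ CA ∩ EA ∥ BC]
   → C = (-1, -39/4)
3. F_x = 52/5  [D, E, F are collinear ∩ CF ⟂ DE]
4. F_y = 109/20  [D, E, F are collinear ∩ CF ⟂ DE]
   → F = (52/5, 109/20)

C = (-1, -39/4)
F = (52/5, 109/20)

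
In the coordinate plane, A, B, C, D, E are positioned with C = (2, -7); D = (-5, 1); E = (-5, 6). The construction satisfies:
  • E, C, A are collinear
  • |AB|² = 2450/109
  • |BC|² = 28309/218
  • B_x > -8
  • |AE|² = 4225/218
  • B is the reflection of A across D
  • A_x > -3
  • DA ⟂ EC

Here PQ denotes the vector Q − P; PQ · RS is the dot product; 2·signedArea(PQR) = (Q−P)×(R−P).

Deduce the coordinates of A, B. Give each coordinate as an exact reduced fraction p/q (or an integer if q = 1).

A = (-635/218, 463/218)
B = (-1545/218, -27/218)

1. A_x = -635/218  [E, C, A are collinear ∩ DA ⟂ EC]
2. A_y = 463/218  [E, C, A are collinear ∩ DA ⟂ EC]
   → A = (-635/218, 463/218)
3. B_x = -1545/218  [B is the reflection of A across D]
4. B_y = -27/218  [B is the reflection of A across D]
   → B = (-1545/218, -27/218)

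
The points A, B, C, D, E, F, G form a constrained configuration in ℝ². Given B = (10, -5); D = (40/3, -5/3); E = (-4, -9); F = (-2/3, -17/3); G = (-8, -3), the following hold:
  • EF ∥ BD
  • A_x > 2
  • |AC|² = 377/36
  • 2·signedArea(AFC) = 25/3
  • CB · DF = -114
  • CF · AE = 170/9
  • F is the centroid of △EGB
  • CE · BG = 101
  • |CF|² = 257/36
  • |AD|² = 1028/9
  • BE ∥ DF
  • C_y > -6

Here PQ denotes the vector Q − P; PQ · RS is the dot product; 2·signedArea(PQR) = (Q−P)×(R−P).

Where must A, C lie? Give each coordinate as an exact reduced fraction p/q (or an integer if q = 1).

1. C_x = 2  [CB · DF = -114 ∩ CE · BG = 101]
2. C_y = -11/2  [CB · DF = -114 ∩ CE · BG = 101]
   → C = (2, -11/2)
3. A_x = 8/3  [2·signedArea(AFC) = 25/3 ∩ CF · AE = 170/9]
4. A_y = -7/3  [2·signedArea(AFC) = 25/3 ∩ CF · AE = 170/9]
   → A = (8/3, -7/3)

A = (8/3, -7/3)
C = (2, -11/2)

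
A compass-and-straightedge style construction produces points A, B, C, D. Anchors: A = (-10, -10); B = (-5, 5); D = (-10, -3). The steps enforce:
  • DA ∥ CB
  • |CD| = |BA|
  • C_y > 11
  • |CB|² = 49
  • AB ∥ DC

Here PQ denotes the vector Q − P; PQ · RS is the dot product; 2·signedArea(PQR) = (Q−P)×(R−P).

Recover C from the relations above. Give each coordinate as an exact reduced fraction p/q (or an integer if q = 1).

1. C_x = -5  [DA ∥ CB ∩ AB ∥ DC]
2. C_y = 12  [DA ∥ CB ∩ AB ∥ DC]
   → C = (-5, 12)

C = (-5, 12)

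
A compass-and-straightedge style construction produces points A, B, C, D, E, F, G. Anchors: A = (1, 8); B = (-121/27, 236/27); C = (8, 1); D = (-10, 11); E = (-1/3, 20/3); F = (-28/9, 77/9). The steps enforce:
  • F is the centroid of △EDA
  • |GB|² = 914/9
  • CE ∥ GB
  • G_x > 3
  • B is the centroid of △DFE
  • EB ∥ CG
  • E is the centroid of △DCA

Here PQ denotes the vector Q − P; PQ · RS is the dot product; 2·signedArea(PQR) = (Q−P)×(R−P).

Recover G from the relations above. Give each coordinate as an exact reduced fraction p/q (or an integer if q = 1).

G = (104/27, 83/27)

1. G_x = 104/27  [CE ∥ GB ∩ EB ∥ CG]
2. G_y = 83/27  [CE ∥ GB ∩ EB ∥ CG]
   → G = (104/27, 83/27)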